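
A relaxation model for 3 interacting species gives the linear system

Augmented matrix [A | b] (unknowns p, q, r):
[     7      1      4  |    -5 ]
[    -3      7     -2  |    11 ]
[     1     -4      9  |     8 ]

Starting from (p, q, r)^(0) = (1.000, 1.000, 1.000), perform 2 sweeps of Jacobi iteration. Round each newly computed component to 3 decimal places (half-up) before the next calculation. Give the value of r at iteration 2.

2.064

Iteration 1:
  p = (-5 - (1)·1.000 - (4)·1.000) / (7) = -1.429
  q = (11 - (-3)·1.000 - (-2)·1.000) / (7) = 2.286
  r = (8 - (1)·1.000 - (-4)·1.000) / (9) = 1.222
Iteration 2:
  p = (-5 - (1)·2.286 - (4)·1.222) / (7) = -1.739
  q = (11 - (-3)·-1.429 - (-2)·1.222) / (7) = 1.308
  r = (8 - (1)·-1.429 - (-4)·2.286) / (9) = 2.064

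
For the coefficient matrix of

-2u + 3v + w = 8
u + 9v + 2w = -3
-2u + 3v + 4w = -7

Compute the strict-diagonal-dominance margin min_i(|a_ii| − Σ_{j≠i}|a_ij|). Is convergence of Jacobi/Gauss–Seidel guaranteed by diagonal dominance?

row 1: |-2| − (3+1) = -2
row 2: |9| − (1+2) = 6
row 3: |4| − (2+3) = -1
minimum over rows = -2 → not strictly diagonally dominant

-2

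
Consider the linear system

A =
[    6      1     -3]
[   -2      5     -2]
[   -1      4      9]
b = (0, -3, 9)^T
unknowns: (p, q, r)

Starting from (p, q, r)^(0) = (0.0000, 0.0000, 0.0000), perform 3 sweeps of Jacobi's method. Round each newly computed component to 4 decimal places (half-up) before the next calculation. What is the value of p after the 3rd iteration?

0.6667

Iteration 1:
  p = (0 - (1)·0.0000 - (-3)·0.0000) / (6) = 0.0000
  q = (-3 - (-2)·0.0000 - (-2)·0.0000) / (5) = -0.6000
  r = (9 - (-1)·0.0000 - (4)·0.0000) / (9) = 1.0000
Iteration 2:
  p = (0 - (1)·-0.6000 - (-3)·1.0000) / (6) = 0.6000
  q = (-3 - (-2)·0.0000 - (-2)·1.0000) / (5) = -0.2000
  r = (9 - (-1)·0.0000 - (4)·-0.6000) / (9) = 1.2667
Iteration 3:
  p = (0 - (1)·-0.2000 - (-3)·1.2667) / (6) = 0.6667
  q = (-3 - (-2)·0.6000 - (-2)·1.2667) / (5) = 0.1467
  r = (9 - (-1)·0.6000 - (4)·-0.2000) / (9) = 1.1556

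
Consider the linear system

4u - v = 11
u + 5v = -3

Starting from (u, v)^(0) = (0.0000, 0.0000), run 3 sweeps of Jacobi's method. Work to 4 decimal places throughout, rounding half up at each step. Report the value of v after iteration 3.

Iteration 1:
  u = (11 - (-1)·0.0000) / (4) = 2.7500
  v = (-3 - (1)·0.0000) / (5) = -0.6000
Iteration 2:
  u = (11 - (-1)·-0.6000) / (4) = 2.6000
  v = (-3 - (1)·2.7500) / (5) = -1.1500
Iteration 3:
  u = (11 - (-1)·-1.1500) / (4) = 2.4625
  v = (-3 - (1)·2.6000) / (5) = -1.1200

-1.1200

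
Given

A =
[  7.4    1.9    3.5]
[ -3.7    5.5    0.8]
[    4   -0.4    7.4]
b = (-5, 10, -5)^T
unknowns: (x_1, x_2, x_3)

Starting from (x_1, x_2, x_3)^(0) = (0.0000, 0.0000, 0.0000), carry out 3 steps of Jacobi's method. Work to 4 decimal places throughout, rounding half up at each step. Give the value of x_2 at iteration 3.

Iteration 1:
  x_1 = (-5 - (1.9)·0.0000 - (3.5)·0.0000) / (7.4) = -0.6757
  x_2 = (10 - (-3.7)·0.0000 - (0.8)·0.0000) / (5.5) = 1.8182
  x_3 = (-5 - (4)·0.0000 - (-0.4)·0.0000) / (7.4) = -0.6757
Iteration 2:
  x_1 = (-5 - (1.9)·1.8182 - (3.5)·-0.6757) / (7.4) = -0.8229
  x_2 = (10 - (-3.7)·-0.6757 - (0.8)·-0.6757) / (5.5) = 1.4619
  x_3 = (-5 - (4)·-0.6757 - (-0.4)·1.8182) / (7.4) = -0.2122
Iteration 3:
  x_1 = (-5 - (1.9)·1.4619 - (3.5)·-0.2122) / (7.4) = -0.9507
  x_2 = (10 - (-3.7)·-0.8229 - (0.8)·-0.2122) / (5.5) = 1.2955
  x_3 = (-5 - (4)·-0.8229 - (-0.4)·1.4619) / (7.4) = -0.1518

1.2955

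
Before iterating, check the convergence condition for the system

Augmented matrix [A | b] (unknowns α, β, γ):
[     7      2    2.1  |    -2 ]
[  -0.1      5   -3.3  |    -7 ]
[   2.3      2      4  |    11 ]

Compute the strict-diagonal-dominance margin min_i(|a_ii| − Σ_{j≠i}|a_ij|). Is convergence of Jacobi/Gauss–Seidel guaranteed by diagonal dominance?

row 1: |7| − (2+2.1) = 2.9
row 2: |5| − (0.1+3.3) = 1.6
row 3: |4| − (2.3+2) = -0.3
minimum over rows = -0.3 → not strictly diagonally dominant

-0.3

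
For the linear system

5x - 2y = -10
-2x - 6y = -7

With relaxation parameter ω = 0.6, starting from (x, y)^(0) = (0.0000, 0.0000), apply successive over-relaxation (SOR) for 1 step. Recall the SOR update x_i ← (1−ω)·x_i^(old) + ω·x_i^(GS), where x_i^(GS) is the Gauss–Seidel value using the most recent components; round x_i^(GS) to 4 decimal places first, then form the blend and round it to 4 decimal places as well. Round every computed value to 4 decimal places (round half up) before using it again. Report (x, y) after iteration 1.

Iteration 1:
  x: GS value = (-10 - (-2)·0.0000) / (5) = -2.0000;  x ← (1−ω)·0.0000 + ω·-2.0000 = -1.2000
  y: GS value = (-7 - (-2)·-1.2000) / (-6) = 1.5667;  y ← (1−ω)·0.0000 + ω·1.5667 = 0.9400

(-1.2000, 0.9400)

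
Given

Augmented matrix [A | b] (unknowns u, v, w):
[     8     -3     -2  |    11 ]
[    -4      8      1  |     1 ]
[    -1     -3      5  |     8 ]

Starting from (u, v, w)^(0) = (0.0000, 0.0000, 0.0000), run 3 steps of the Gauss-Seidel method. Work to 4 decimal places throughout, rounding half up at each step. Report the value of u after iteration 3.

2.3950

Iteration 1:
  u = (11 - (-3)·0.0000 - (-2)·0.0000) / (8) = 1.3750
  v = (1 - (-4)·1.3750 - (1)·0.0000) / (8) = 0.8125
  w = (8 - (-1)·1.3750 - (-3)·0.8125) / (5) = 2.3625
Iteration 2:
  u = (11 - (-3)·0.8125 - (-2)·2.3625) / (8) = 2.2703
  v = (1 - (-4)·2.2703 - (1)·2.3625) / (8) = 0.9648
  w = (8 - (-1)·2.2703 - (-3)·0.9648) / (5) = 2.6329
Iteration 3:
  u = (11 - (-3)·0.9648 - (-2)·2.6329) / (8) = 2.3950
  v = (1 - (-4)·2.3950 - (1)·2.6329) / (8) = 0.9934
  w = (8 - (-1)·2.3950 - (-3)·0.9934) / (5) = 2.6750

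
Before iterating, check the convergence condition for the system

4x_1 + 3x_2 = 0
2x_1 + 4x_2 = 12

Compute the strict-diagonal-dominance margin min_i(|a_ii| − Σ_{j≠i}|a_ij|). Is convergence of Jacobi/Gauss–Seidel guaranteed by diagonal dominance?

row 1: |4| − (3) = 1
row 2: |4| − (2) = 2
minimum over rows = 1 → strictly diagonally dominant (convergence guaranteed)

1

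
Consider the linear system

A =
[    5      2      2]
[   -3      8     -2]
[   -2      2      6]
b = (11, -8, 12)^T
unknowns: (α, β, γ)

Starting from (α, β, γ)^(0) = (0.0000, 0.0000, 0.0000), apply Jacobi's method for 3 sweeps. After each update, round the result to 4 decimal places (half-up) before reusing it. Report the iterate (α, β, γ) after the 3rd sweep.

Iteration 1:
  α = (11 - (2)·0.0000 - (2)·0.0000) / (5) = 2.2000
  β = (-8 - (-3)·0.0000 - (-2)·0.0000) / (8) = -1.0000
  γ = (12 - (-2)·0.0000 - (2)·0.0000) / (6) = 2.0000
Iteration 2:
  α = (11 - (2)·-1.0000 - (2)·2.0000) / (5) = 1.8000
  β = (-8 - (-3)·2.2000 - (-2)·2.0000) / (8) = 0.3250
  γ = (12 - (-2)·2.2000 - (2)·-1.0000) / (6) = 3.0667
Iteration 3:
  α = (11 - (2)·0.3250 - (2)·3.0667) / (5) = 0.8433
  β = (-8 - (-3)·1.8000 - (-2)·3.0667) / (8) = 0.4417
  γ = (12 - (-2)·1.8000 - (2)·0.3250) / (6) = 2.4917

(0.8433, 0.4417, 2.4917)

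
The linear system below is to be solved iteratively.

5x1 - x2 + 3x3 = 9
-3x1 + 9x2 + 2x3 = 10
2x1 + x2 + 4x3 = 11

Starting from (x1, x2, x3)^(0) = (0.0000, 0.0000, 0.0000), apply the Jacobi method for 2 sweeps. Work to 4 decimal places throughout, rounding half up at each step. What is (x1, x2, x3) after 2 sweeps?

Iteration 1:
  x1 = (9 - (-1)·0.0000 - (3)·0.0000) / (5) = 1.8000
  x2 = (10 - (-3)·0.0000 - (2)·0.0000) / (9) = 1.1111
  x3 = (11 - (2)·0.0000 - (1)·0.0000) / (4) = 2.7500
Iteration 2:
  x1 = (9 - (-1)·1.1111 - (3)·2.7500) / (5) = 0.3722
  x2 = (10 - (-3)·1.8000 - (2)·2.7500) / (9) = 1.1000
  x3 = (11 - (2)·1.8000 - (1)·1.1111) / (4) = 1.5722

(0.3722, 1.1000, 1.5722)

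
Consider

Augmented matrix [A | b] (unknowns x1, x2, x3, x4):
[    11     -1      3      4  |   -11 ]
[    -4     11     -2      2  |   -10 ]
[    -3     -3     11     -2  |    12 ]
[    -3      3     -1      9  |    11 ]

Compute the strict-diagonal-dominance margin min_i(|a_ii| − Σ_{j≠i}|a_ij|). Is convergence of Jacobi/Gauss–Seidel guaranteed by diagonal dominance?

row 1: |11| − (1+3+4) = 3
row 2: |11| − (4+2+2) = 3
row 3: |11| − (3+3+2) = 3
row 4: |9| − (3+3+1) = 2
minimum over rows = 2 → strictly diagonally dominant (convergence guaranteed)

2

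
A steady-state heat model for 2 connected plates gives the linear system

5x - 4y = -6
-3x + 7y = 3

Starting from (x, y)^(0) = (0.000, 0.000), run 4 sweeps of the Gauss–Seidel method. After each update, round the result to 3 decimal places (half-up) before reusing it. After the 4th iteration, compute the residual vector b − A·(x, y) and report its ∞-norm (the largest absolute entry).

Iteration 1:
  x = (-6 - (-4)·0.000) / (5) = -1.200
  y = (3 - (-3)·-1.200) / (7) = -0.086
Iteration 2:
  x = (-6 - (-4)·-0.086) / (5) = -1.269
  y = (3 - (-3)·-1.269) / (7) = -0.115
Iteration 3:
  x = (-6 - (-4)·-0.115) / (5) = -1.292
  y = (3 - (-3)·-1.292) / (7) = -0.125
Iteration 4:
  x = (-6 - (-4)·-0.125) / (5) = -1.300
  y = (3 - (-3)·-1.300) / (7) = -0.129
Residual b − A·x = (-0.016, 0.003); ∞-norm = 0.016

0.016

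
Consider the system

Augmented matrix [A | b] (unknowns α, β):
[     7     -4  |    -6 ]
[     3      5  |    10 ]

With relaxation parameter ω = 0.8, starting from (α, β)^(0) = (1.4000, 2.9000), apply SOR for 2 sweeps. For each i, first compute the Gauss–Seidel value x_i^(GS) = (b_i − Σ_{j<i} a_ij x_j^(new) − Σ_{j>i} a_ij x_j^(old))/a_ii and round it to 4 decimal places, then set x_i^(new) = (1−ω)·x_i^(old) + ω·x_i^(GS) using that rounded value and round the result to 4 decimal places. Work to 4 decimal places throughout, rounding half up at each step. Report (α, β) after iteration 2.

Iteration 1:
  α: GS value = (-6 - (-4)·2.9000) / (7) = 0.8000;  α ← (1−ω)·1.4000 + ω·0.8000 = 0.9200
  β: GS value = (10 - (3)·0.9200) / (5) = 1.4480;  β ← (1−ω)·2.9000 + ω·1.4480 = 1.7384
Iteration 2:
  α: GS value = (-6 - (-4)·1.7384) / (7) = 0.1362;  α ← (1−ω)·0.9200 + ω·0.1362 = 0.2930
  β: GS value = (10 - (3)·0.2930) / (5) = 1.8242;  β ← (1−ω)·1.7384 + ω·1.8242 = 1.8070

(0.2930, 1.8070)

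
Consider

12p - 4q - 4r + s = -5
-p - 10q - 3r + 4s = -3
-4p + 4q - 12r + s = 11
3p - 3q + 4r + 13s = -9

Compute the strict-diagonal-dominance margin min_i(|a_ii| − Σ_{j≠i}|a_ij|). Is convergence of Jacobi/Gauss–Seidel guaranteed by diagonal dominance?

row 1: |12| − (4+4+1) = 3
row 2: |-10| − (1+3+4) = 2
row 3: |-12| − (4+4+1) = 3
row 4: |13| − (3+3+4) = 3
minimum over rows = 2 → strictly diagonally dominant (convergence guaranteed)

2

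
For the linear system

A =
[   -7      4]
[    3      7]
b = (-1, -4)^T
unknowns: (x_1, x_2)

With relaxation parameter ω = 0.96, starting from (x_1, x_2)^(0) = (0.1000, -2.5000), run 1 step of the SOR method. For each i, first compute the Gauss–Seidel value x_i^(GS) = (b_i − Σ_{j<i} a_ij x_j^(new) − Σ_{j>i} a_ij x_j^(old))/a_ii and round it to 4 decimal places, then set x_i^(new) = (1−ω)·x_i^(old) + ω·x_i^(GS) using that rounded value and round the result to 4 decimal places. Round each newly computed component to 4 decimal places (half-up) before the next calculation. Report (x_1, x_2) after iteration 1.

(-1.2303, -0.1424)

Iteration 1:
  x_1: GS value = (-1 - (4)·-2.5000) / (-7) = -1.2857;  x_1 ← (1−ω)·0.1000 + ω·-1.2857 = -1.2303
  x_2: GS value = (-4 - (3)·-1.2303) / (7) = -0.0442;  x_2 ← (1−ω)·-2.5000 + ω·-0.0442 = -0.1424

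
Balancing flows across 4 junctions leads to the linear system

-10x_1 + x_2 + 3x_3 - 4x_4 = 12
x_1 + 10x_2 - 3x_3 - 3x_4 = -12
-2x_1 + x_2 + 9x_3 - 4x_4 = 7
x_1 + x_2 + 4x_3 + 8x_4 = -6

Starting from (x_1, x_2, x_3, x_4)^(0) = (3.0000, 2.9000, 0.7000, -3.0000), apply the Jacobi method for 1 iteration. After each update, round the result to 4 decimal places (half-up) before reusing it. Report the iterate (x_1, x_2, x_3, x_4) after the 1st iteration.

(0.5000, -2.1900, -0.2111, -1.8375)

Iteration 1:
  x_1 = (12 - (1)·2.9000 - (3)·0.7000 - (-4)·-3.0000) / (-10) = 0.5000
  x_2 = (-12 - (1)·3.0000 - (-3)·0.7000 - (-3)·-3.0000) / (10) = -2.1900
  x_3 = (7 - (-2)·3.0000 - (1)·2.9000 - (-4)·-3.0000) / (9) = -0.2111
  x_4 = (-6 - (1)·3.0000 - (1)·2.9000 - (4)·0.7000) / (8) = -1.8375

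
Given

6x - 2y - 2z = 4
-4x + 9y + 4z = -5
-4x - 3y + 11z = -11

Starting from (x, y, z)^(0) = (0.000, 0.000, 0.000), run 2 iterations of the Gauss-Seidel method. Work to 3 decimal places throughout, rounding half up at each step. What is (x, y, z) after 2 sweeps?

(0.304, -0.052, -0.904)

Iteration 1:
  x = (4 - (-2)·0.000 - (-2)·0.000) / (6) = 0.667
  y = (-5 - (-4)·0.667 - (4)·0.000) / (9) = -0.259
  z = (-11 - (-4)·0.667 - (-3)·-0.259) / (11) = -0.828
Iteration 2:
  x = (4 - (-2)·-0.259 - (-2)·-0.828) / (6) = 0.304
  y = (-5 - (-4)·0.304 - (4)·-0.828) / (9) = -0.052
  z = (-11 - (-4)·0.304 - (-3)·-0.052) / (11) = -0.904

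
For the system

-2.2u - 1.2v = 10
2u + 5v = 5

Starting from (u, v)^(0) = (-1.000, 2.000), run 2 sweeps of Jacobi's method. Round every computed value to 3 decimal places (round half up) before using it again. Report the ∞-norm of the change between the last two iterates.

Iteration 1:
  u = (10 - (-1.2)·2.000) / (-2.2) = -5.636
  v = (5 - (2)·-1.000) / (5) = 1.400
Iteration 2:
  u = (10 - (-1.2)·1.400) / (-2.2) = -5.309
  v = (5 - (2)·-5.636) / (5) = 3.254
Change: (0.327, 1.854) → max |·| = 1.854

1.854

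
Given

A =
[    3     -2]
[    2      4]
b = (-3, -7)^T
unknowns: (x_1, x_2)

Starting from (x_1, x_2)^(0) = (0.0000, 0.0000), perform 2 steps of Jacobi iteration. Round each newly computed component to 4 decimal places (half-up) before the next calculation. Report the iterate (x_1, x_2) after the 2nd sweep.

(-2.1667, -1.2500)

Iteration 1:
  x_1 = (-3 - (-2)·0.0000) / (3) = -1.0000
  x_2 = (-7 - (2)·0.0000) / (4) = -1.7500
Iteration 2:
  x_1 = (-3 - (-2)·-1.7500) / (3) = -2.1667
  x_2 = (-7 - (2)·-1.0000) / (4) = -1.2500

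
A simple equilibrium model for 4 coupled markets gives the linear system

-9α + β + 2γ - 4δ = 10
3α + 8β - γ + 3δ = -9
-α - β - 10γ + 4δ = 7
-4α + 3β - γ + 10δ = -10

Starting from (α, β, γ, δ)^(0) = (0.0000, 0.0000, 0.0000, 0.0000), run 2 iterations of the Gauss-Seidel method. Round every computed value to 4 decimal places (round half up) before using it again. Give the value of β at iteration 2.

Iteration 1:
  α = (10 - (1)·0.0000 - (2)·0.0000 - (-4)·0.0000) / (-9) = -1.1111
  β = (-9 - (3)·-1.1111 - (-1)·0.0000 - (3)·0.0000) / (8) = -0.7083
  γ = (7 - (-1)·-1.1111 - (-1)·-0.7083 - (4)·0.0000) / (-10) = -0.5181
  δ = (-10 - (-4)·-1.1111 - (3)·-0.7083 - (-1)·-0.5181) / (10) = -1.2838
Iteration 2:
  α = (10 - (1)·-0.7083 - (2)·-0.5181 - (-4)·-1.2838) / (-9) = -0.7344
  β = (-9 - (3)·-0.7344 - (-1)·-0.5181 - (3)·-1.2838) / (8) = -0.4329
  γ = (7 - (-1)·-0.7344 - (-1)·-0.4329 - (4)·-1.2838) / (-10) = -1.0968
  δ = (-10 - (-4)·-0.7344 - (3)·-0.4329 - (-1)·-1.0968) / (10) = -1.2736

-0.4329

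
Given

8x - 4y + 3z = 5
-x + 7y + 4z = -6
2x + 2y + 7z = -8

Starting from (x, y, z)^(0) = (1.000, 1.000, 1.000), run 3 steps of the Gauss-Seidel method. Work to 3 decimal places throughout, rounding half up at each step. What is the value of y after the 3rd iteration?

-0.057

Iteration 1:
  x = (5 - (-4)·1.000 - (3)·1.000) / (8) = 0.750
  y = (-6 - (-1)·0.750 - (4)·1.000) / (7) = -1.321
  z = (-8 - (2)·0.750 - (2)·-1.321) / (7) = -0.980
Iteration 2:
  x = (5 - (-4)·-1.321 - (3)·-0.980) / (8) = 0.332
  y = (-6 - (-1)·0.332 - (4)·-0.980) / (7) = -0.250
  z = (-8 - (2)·0.332 - (2)·-0.250) / (7) = -1.166
Iteration 3:
  x = (5 - (-4)·-0.250 - (3)·-1.166) / (8) = 0.937
  y = (-6 - (-1)·0.937 - (4)·-1.166) / (7) = -0.057
  z = (-8 - (2)·0.937 - (2)·-0.057) / (7) = -1.394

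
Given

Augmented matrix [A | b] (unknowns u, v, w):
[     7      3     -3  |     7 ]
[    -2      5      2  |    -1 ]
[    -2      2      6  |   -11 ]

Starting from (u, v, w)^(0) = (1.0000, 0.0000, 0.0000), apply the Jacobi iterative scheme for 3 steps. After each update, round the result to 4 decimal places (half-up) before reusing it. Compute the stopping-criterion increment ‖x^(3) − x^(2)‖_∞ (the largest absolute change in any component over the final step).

0.4428

Iteration 1:
  u = (7 - (3)·0.0000 - (-3)·0.0000) / (7) = 1.0000
  v = (-1 - (-2)·1.0000 - (2)·0.0000) / (5) = 0.2000
  w = (-11 - (-2)·1.0000 - (2)·0.0000) / (6) = -1.5000
Iteration 2:
  u = (7 - (3)·0.2000 - (-3)·-1.5000) / (7) = 0.2714
  v = (-1 - (-2)·1.0000 - (2)·-1.5000) / (5) = 0.8000
  w = (-11 - (-2)·1.0000 - (2)·0.2000) / (6) = -1.5667
Iteration 3:
  u = (7 - (3)·0.8000 - (-3)·-1.5667) / (7) = -0.0143
  v = (-1 - (-2)·0.2714 - (2)·-1.5667) / (5) = 0.5352
  w = (-11 - (-2)·0.2714 - (2)·0.8000) / (6) = -2.0095
Change: (-0.2857, -0.2648, -0.4428) → max |·| = 0.4428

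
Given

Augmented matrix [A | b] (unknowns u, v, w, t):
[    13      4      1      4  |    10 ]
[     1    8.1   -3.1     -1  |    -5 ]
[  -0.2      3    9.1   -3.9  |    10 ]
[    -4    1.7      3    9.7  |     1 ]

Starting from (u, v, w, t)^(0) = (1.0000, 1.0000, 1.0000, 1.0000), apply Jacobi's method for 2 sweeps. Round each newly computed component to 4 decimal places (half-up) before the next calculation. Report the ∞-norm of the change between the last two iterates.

Iteration 1:
  u = (10 - (4)·1.0000 - (1)·1.0000 - (4)·1.0000) / (13) = 0.0769
  v = (-5 - (1)·1.0000 - (-3.1)·1.0000 - (-1)·1.0000) / (8.1) = -0.2346
  w = (10 - (-0.2)·1.0000 - (3)·1.0000 - (-3.9)·1.0000) / (9.1) = 1.2198
  t = (1 - (-4)·1.0000 - (1.7)·1.0000 - (3)·1.0000) / (9.7) = 0.0309
Iteration 2:
  u = (10 - (4)·-0.2346 - (1)·1.2198 - (4)·0.0309) / (13) = 0.7381
  v = (-5 - (1)·0.0769 - (-3.1)·1.2198 - (-1)·0.0309) / (8.1) = -0.1561
  w = (10 - (-0.2)·0.0769 - (3)·-0.2346 - (-3.9)·0.0309) / (9.1) = 1.1912
  t = (1 - (-4)·0.0769 - (1.7)·-0.2346 - (3)·1.2198) / (9.7) = -0.2013
Change: (0.6612, 0.0785, -0.0286, -0.2322) → max |·| = 0.6612

0.6612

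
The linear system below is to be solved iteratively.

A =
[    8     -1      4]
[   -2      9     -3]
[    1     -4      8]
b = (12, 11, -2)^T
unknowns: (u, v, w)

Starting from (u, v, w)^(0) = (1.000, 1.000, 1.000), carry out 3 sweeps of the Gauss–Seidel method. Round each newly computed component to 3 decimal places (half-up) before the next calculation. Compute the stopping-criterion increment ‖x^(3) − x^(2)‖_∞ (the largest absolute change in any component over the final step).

0.032

Iteration 1:
  u = (12 - (-1)·1.000 - (4)·1.000) / (8) = 1.125
  v = (11 - (-2)·1.125 - (-3)·1.000) / (9) = 1.806
  w = (-2 - (1)·1.125 - (-4)·1.806) / (8) = 0.512
Iteration 2:
  u = (12 - (-1)·1.806 - (4)·0.512) / (8) = 1.470
  v = (11 - (-2)·1.470 - (-3)·0.512) / (9) = 1.720
  w = (-2 - (1)·1.470 - (-4)·1.720) / (8) = 0.426
Iteration 3:
  u = (12 - (-1)·1.720 - (4)·0.426) / (8) = 1.502
  v = (11 - (-2)·1.502 - (-3)·0.426) / (9) = 1.698
  w = (-2 - (1)·1.502 - (-4)·1.698) / (8) = 0.411
Change: (0.032, -0.022, -0.015) → max |·| = 0.032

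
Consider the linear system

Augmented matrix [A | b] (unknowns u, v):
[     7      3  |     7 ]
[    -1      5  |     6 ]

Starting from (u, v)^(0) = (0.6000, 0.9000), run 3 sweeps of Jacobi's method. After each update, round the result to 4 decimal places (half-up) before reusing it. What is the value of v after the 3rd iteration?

1.2869

Iteration 1:
  u = (7 - (3)·0.9000) / (7) = 0.6143
  v = (6 - (-1)·0.6000) / (5) = 1.3200
Iteration 2:
  u = (7 - (3)·1.3200) / (7) = 0.4343
  v = (6 - (-1)·0.6143) / (5) = 1.3229
Iteration 3:
  u = (7 - (3)·1.3229) / (7) = 0.4330
  v = (6 - (-1)·0.4343) / (5) = 1.2869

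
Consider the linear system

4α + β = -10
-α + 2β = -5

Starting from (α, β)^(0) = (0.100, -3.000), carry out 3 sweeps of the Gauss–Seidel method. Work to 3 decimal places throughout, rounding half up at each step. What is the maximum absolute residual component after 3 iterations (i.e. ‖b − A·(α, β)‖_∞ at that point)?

Iteration 1:
  α = (-10 - (1)·-3.000) / (4) = -1.750
  β = (-5 - (-1)·-1.750) / (2) = -3.375
Iteration 2:
  α = (-10 - (1)·-3.375) / (4) = -1.656
  β = (-5 - (-1)·-1.656) / (2) = -3.328
Iteration 3:
  α = (-10 - (1)·-3.328) / (4) = -1.668
  β = (-5 - (-1)·-1.668) / (2) = -3.334
Residual b − A·x = (0.006, 0.000); ∞-norm = 0.006

0.006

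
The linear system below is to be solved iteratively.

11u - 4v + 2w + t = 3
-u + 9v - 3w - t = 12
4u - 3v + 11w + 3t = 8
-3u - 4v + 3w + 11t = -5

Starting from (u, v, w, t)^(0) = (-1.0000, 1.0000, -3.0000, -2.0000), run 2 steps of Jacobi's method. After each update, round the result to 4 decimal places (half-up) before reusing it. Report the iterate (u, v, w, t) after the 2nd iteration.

Iteration 1:
  u = (3 - (-4)·1.0000 - (2)·-3.0000 - (1)·-2.0000) / (11) = 1.3636
  v = (12 - (-1)·-1.0000 - (-3)·-3.0000 - (-1)·-2.0000) / (9) = 0.0000
  w = (8 - (4)·-1.0000 - (-3)·1.0000 - (3)·-2.0000) / (11) = 1.9091
  t = (-5 - (-3)·-1.0000 - (-4)·1.0000 - (3)·-3.0000) / (11) = 0.4545
Iteration 2:
  u = (3 - (-4)·0.0000 - (2)·1.9091 - (1)·0.4545) / (11) = -0.1157
  v = (12 - (-1)·1.3636 - (-3)·1.9091 - (-1)·0.4545) / (9) = 2.1717
  w = (8 - (4)·1.3636 - (-3)·0.0000 - (3)·0.4545) / (11) = 0.1075
  t = (-5 - (-3)·1.3636 - (-4)·0.0000 - (3)·1.9091) / (11) = -0.6033

(-0.1157, 2.1717, 0.1075, -0.6033)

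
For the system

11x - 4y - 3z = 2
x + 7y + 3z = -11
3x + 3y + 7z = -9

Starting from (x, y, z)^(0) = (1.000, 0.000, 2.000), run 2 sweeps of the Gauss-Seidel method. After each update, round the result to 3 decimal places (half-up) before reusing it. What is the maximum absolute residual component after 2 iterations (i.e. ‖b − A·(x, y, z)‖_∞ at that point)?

Iteration 1:
  x = (2 - (-4)·0.000 - (-3)·2.000) / (11) = 0.727
  y = (-11 - (1)·0.727 - (3)·2.000) / (7) = -2.532
  z = (-9 - (3)·0.727 - (3)·-2.532) / (7) = -0.512
Iteration 2:
  x = (2 - (-4)·-2.532 - (-3)·-0.512) / (11) = -0.879
  y = (-11 - (1)·-0.879 - (3)·-0.512) / (7) = -1.226
  z = (-9 - (3)·-0.879 - (3)·-1.226) / (7) = -0.384
Residual b − A·x = (5.613, -0.387, 0.003); ∞-norm = 5.613

5.613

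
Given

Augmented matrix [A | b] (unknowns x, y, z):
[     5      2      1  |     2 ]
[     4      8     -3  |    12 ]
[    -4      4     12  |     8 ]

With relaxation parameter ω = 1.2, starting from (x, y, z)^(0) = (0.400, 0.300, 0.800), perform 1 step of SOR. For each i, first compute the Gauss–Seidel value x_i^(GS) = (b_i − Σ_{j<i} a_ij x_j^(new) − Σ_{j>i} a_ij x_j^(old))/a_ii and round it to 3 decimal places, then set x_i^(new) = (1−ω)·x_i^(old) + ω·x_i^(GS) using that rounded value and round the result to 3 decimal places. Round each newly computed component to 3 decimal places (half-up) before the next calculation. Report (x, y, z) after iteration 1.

(0.064, 2.062, -0.159)

Iteration 1:
  x: GS value = (2 - (2)·0.300 - (1)·0.800) / (5) = 0.120;  x ← (1−ω)·0.400 + ω·0.120 = 0.064
  y: GS value = (12 - (4)·0.064 - (-3)·0.800) / (8) = 1.768;  y ← (1−ω)·0.300 + ω·1.768 = 2.062
  z: GS value = (8 - (-4)·0.064 - (4)·2.062) / (12) = 0.001;  z ← (1−ω)·0.800 + ω·0.001 = -0.159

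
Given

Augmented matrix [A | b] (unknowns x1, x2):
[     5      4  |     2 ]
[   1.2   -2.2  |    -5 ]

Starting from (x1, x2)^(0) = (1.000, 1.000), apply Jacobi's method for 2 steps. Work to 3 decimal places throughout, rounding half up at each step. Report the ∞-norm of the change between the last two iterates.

1.454

Iteration 1:
  x1 = (2 - (4)·1.000) / (5) = -0.400
  x2 = (-5 - (1.2)·1.000) / (-2.2) = 2.818
Iteration 2:
  x1 = (2 - (4)·2.818) / (5) = -1.854
  x2 = (-5 - (1.2)·-0.400) / (-2.2) = 2.055
Change: (-1.454, -0.763) → max |·| = 1.454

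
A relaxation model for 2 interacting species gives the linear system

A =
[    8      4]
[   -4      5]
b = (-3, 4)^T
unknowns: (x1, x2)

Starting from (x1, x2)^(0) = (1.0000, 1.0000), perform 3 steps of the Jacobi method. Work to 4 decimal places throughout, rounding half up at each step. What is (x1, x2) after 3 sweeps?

(-0.4250, -0.1400)

Iteration 1:
  x1 = (-3 - (4)·1.0000) / (8) = -0.8750
  x2 = (4 - (-4)·1.0000) / (5) = 1.6000
Iteration 2:
  x1 = (-3 - (4)·1.6000) / (8) = -1.1750
  x2 = (4 - (-4)·-0.8750) / (5) = 0.1000
Iteration 3:
  x1 = (-3 - (4)·0.1000) / (8) = -0.4250
  x2 = (4 - (-4)·-1.1750) / (5) = -0.1400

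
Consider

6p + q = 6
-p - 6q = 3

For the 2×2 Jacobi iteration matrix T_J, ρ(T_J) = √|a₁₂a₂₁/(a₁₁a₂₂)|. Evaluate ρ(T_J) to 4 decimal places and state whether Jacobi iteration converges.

a₁₂a₂₁/(a₁₁a₂₂) = (1)·(-1) / ((6)·(-6)) = 0.027778
ρ = √|0.027778| = √0.027778 = 0.1667
ρ < 1, so Jacobi converges

0.1667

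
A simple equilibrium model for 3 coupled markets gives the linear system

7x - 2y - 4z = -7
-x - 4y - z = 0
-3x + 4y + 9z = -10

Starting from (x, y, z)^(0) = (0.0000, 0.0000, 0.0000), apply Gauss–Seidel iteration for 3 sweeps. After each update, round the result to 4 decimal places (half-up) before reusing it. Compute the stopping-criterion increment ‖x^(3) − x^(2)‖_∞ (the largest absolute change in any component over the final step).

Iteration 1:
  x = (-7 - (-2)·0.0000 - (-4)·0.0000) / (7) = -1.0000
  y = (0 - (-1)·-1.0000 - (-1)·0.0000) / (-4) = 0.2500
  z = (-10 - (-3)·-1.0000 - (4)·0.2500) / (9) = -1.5556
Iteration 2:
  x = (-7 - (-2)·0.2500 - (-4)·-1.5556) / (7) = -1.8175
  y = (0 - (-1)·-1.8175 - (-1)·-1.5556) / (-4) = 0.8433
  z = (-10 - (-3)·-1.8175 - (4)·0.8433) / (9) = -2.0917
Iteration 3:
  x = (-7 - (-2)·0.8433 - (-4)·-2.0917) / (7) = -1.9543
  y = (0 - (-1)·-1.9543 - (-1)·-2.0917) / (-4) = 1.0115
  z = (-10 - (-3)·-1.9543 - (4)·1.0115) / (9) = -2.2121
Change: (-0.1368, 0.1682, -0.1204) → max |·| = 0.1682

0.1682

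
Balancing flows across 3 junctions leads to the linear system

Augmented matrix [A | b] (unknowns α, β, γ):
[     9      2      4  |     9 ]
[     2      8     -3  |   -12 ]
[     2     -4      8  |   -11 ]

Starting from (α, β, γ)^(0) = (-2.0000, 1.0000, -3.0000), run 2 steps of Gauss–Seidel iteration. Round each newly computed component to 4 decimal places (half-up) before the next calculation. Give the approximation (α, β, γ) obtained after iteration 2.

(3.2469, -3.6164, -3.9949)

Iteration 1:
  α = (9 - (2)·1.0000 - (4)·-3.0000) / (9) = 2.1111
  β = (-12 - (2)·2.1111 - (-3)·-3.0000) / (8) = -3.1528
  γ = (-11 - (2)·2.1111 - (-4)·-3.1528) / (8) = -3.4792
Iteration 2:
  α = (9 - (2)·-3.1528 - (4)·-3.4792) / (9) = 3.2469
  β = (-12 - (2)·3.2469 - (-3)·-3.4792) / (8) = -3.6164
  γ = (-11 - (2)·3.2469 - (-4)·-3.6164) / (8) = -3.9949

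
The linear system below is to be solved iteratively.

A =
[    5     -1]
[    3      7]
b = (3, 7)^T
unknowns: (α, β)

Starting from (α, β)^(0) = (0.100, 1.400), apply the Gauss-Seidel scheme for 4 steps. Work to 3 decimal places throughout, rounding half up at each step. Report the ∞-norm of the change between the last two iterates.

Iteration 1:
  α = (3 - (-1)·1.400) / (5) = 0.880
  β = (7 - (3)·0.880) / (7) = 0.623
Iteration 2:
  α = (3 - (-1)·0.623) / (5) = 0.725
  β = (7 - (3)·0.725) / (7) = 0.689
Iteration 3:
  α = (3 - (-1)·0.689) / (5) = 0.738
  β = (7 - (3)·0.738) / (7) = 0.684
Iteration 4:
  α = (3 - (-1)·0.684) / (5) = 0.737
  β = (7 - (3)·0.737) / (7) = 0.684
Change: (-0.001, 0.000) → max |·| = 0.001

0.001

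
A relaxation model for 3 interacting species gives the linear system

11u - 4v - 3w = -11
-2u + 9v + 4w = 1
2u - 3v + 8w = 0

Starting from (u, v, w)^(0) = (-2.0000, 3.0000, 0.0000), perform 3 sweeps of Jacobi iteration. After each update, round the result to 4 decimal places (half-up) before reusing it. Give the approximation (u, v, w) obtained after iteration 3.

(-1.2552, 0.0261, -0.0521)

Iteration 1:
  u = (-11 - (-4)·3.0000 - (-3)·0.0000) / (11) = 0.0909
  v = (1 - (-2)·-2.0000 - (4)·0.0000) / (9) = -0.3333
  w = (0 - (2)·-2.0000 - (-3)·3.0000) / (8) = 1.6250
Iteration 2:
  u = (-11 - (-4)·-0.3333 - (-3)·1.6250) / (11) = -0.6780
  v = (1 - (-2)·0.0909 - (4)·1.6250) / (9) = -0.5909
  w = (0 - (2)·0.0909 - (-3)·-0.3333) / (8) = -0.1477
Iteration 3:
  u = (-11 - (-4)·-0.5909 - (-3)·-0.1477) / (11) = -1.2552
  v = (1 - (-2)·-0.6780 - (4)·-0.1477) / (9) = 0.0261
  w = (0 - (2)·-0.6780 - (-3)·-0.5909) / (8) = -0.0521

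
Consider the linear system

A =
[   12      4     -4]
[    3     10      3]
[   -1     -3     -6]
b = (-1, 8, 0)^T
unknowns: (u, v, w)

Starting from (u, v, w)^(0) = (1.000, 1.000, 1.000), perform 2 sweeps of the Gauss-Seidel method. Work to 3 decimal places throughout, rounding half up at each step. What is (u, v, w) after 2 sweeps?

Iteration 1:
  u = (-1 - (4)·1.000 - (-4)·1.000) / (12) = -0.083
  v = (8 - (3)·-0.083 - (3)·1.000) / (10) = 0.525
  w = (0 - (-1)·-0.083 - (-3)·0.525) / (-6) = -0.249
Iteration 2:
  u = (-1 - (4)·0.525 - (-4)·-0.249) / (12) = -0.341
  v = (8 - (3)·-0.341 - (3)·-0.249) / (10) = 0.977
  w = (0 - (-1)·-0.341 - (-3)·0.977) / (-6) = -0.432

(-0.341, 0.977, -0.432)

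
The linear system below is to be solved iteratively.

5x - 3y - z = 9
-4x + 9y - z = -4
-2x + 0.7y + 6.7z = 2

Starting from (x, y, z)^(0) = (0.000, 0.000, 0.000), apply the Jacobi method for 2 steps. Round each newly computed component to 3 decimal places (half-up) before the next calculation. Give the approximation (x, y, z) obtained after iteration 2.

Iteration 1:
  x = (9 - (-3)·0.000 - (-1)·0.000) / (5) = 1.800
  y = (-4 - (-4)·0.000 - (-1)·0.000) / (9) = -0.444
  z = (2 - (-2)·0.000 - (0.7)·0.000) / (6.7) = 0.299
Iteration 2:
  x = (9 - (-3)·-0.444 - (-1)·0.299) / (5) = 1.593
  y = (-4 - (-4)·1.800 - (-1)·0.299) / (9) = 0.389
  z = (2 - (-2)·1.800 - (0.7)·-0.444) / (6.7) = 0.882

(1.593, 0.389, 0.882)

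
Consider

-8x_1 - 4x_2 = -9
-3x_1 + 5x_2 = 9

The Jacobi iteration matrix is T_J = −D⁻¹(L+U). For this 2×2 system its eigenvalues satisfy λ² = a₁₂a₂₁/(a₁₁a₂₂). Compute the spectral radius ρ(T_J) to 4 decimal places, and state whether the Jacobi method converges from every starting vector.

0.5477

a₁₂a₂₁/(a₁₁a₂₂) = (-4)·(-3) / ((-8)·(5)) = -0.300000
ρ = √|-0.300000| = √0.300000 = 0.5477
ρ < 1, so Jacobi converges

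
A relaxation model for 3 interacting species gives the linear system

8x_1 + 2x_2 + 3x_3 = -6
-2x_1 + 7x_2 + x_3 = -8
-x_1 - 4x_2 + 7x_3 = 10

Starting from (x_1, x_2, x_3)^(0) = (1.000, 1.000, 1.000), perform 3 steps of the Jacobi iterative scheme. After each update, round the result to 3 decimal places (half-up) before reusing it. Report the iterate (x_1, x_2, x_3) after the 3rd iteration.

Iteration 1:
  x_1 = (-6 - (2)·1.000 - (3)·1.000) / (8) = -1.375
  x_2 = (-8 - (-2)·1.000 - (1)·1.000) / (7) = -1.000
  x_3 = (10 - (-1)·1.000 - (-4)·1.000) / (7) = 2.143
Iteration 2:
  x_1 = (-6 - (2)·-1.000 - (3)·2.143) / (8) = -1.304
  x_2 = (-8 - (-2)·-1.375 - (1)·2.143) / (7) = -1.842
  x_3 = (10 - (-1)·-1.375 - (-4)·-1.000) / (7) = 0.661
Iteration 3:
  x_1 = (-6 - (2)·-1.842 - (3)·0.661) / (8) = -0.537
  x_2 = (-8 - (-2)·-1.304 - (1)·0.661) / (7) = -1.610
  x_3 = (10 - (-1)·-1.304 - (-4)·-1.842) / (7) = 0.190

(-0.537, -1.610, 0.190)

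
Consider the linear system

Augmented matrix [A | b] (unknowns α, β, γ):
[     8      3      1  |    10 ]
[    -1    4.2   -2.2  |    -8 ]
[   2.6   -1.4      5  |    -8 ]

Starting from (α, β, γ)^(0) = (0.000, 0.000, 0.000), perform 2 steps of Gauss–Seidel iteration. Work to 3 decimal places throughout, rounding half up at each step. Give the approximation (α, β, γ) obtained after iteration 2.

(2.190, -2.798, -3.522)

Iteration 1:
  α = (10 - (3)·0.000 - (1)·0.000) / (8) = 1.250
  β = (-8 - (-1)·1.250 - (-2.2)·0.000) / (4.2) = -1.607
  γ = (-8 - (2.6)·1.250 - (-1.4)·-1.607) / (5) = -2.700
Iteration 2:
  α = (10 - (3)·-1.607 - (1)·-2.700) / (8) = 2.190
  β = (-8 - (-1)·2.190 - (-2.2)·-2.700) / (4.2) = -2.798
  γ = (-8 - (2.6)·2.190 - (-1.4)·-2.798) / (5) = -3.522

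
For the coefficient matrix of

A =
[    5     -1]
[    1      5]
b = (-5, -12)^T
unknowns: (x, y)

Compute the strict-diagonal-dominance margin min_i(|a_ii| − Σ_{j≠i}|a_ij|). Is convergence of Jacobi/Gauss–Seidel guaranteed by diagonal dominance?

4

row 1: |5| − (1) = 4
row 2: |5| − (1) = 4
minimum over rows = 4 → strictly diagonally dominant (convergence guaranteed)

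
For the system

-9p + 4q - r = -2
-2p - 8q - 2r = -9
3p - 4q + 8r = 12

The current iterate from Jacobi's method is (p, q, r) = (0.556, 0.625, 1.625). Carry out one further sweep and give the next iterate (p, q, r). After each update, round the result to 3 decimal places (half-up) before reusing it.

(0.319, 0.580, 1.604)

One sweep:
  p = (-2 - (4)·0.625 - (-1)·1.625) / (-9) = 0.319
  q = (-9 - (-2)·0.556 - (-2)·1.625) / (-8) = 0.580
  r = (12 - (3)·0.556 - (-4)·0.625) / (8) = 1.604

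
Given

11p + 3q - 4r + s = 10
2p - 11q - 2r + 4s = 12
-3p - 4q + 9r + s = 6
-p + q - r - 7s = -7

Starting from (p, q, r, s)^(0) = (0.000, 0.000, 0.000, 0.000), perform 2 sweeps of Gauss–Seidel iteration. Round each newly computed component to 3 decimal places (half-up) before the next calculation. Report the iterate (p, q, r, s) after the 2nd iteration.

Iteration 1:
  p = (10 - (3)·0.000 - (-4)·0.000 - (1)·0.000) / (11) = 0.909
  q = (12 - (2)·0.909 - (-2)·0.000 - (4)·0.000) / (-11) = -0.926
  r = (6 - (-3)·0.909 - (-4)·-0.926 - (1)·0.000) / (9) = 0.558
  s = (-7 - (-1)·0.909 - (1)·-0.926 - (-1)·0.558) / (-7) = 0.658
Iteration 2:
  p = (10 - (3)·-0.926 - (-4)·0.558 - (1)·0.658) / (11) = 1.305
  q = (12 - (2)·1.305 - (-2)·0.558 - (4)·0.658) / (-11) = -0.716
  r = (6 - (-3)·1.305 - (-4)·-0.716 - (1)·0.658) / (9) = 0.710
  s = (-7 - (-1)·1.305 - (1)·-0.716 - (-1)·0.710) / (-7) = 0.610

(1.305, -0.716, 0.710, 0.610)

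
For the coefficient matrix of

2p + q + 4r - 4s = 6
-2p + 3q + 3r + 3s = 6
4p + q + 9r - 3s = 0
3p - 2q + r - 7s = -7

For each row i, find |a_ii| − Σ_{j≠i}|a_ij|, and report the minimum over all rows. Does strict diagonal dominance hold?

row 1: |2| − (1+4+4) = -7
row 2: |3| − (2+3+3) = -5
row 3: |9| − (4+1+3) = 1
row 4: |-7| − (3+2+1) = 1
minimum over rows = -7 → not strictly diagonally dominant

-7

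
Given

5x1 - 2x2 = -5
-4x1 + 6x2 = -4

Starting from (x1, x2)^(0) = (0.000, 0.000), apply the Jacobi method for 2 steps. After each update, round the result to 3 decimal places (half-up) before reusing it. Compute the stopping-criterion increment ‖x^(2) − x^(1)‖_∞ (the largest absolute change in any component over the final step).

0.666

Iteration 1:
  x1 = (-5 - (-2)·0.000) / (5) = -1.000
  x2 = (-4 - (-4)·0.000) / (6) = -0.667
Iteration 2:
  x1 = (-5 - (-2)·-0.667) / (5) = -1.267
  x2 = (-4 - (-4)·-1.000) / (6) = -1.333
Change: (-0.267, -0.666) → max |·| = 0.666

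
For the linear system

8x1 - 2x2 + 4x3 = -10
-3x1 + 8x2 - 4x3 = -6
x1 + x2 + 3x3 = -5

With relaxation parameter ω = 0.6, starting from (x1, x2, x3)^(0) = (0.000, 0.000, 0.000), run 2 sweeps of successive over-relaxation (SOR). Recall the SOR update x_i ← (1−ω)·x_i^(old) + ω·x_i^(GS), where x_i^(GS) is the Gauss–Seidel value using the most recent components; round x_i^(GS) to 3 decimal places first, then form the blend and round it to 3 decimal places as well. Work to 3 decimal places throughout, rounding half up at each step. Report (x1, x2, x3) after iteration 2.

(-0.925, -1.124, -0.881)

Iteration 1:
  x1: GS value = (-10 - (-2)·0.000 - (4)·0.000) / (8) = -1.250;  x1 ← (1−ω)·0.000 + ω·-1.250 = -0.750
  x2: GS value = (-6 - (-3)·-0.750 - (-4)·0.000) / (8) = -1.031;  x2 ← (1−ω)·0.000 + ω·-1.031 = -0.619
  x3: GS value = (-5 - (1)·-0.750 - (1)·-0.619) / (3) = -1.210;  x3 ← (1−ω)·0.000 + ω·-1.210 = -0.726
Iteration 2:
  x1: GS value = (-10 - (-2)·-0.619 - (4)·-0.726) / (8) = -1.042;  x1 ← (1−ω)·-0.750 + ω·-1.042 = -0.925
  x2: GS value = (-6 - (-3)·-0.925 - (-4)·-0.726) / (8) = -1.460;  x2 ← (1−ω)·-0.619 + ω·-1.460 = -1.124
  x3: GS value = (-5 - (1)·-0.925 - (1)·-1.124) / (3) = -0.984;  x3 ← (1−ω)·-0.726 + ω·-0.984 = -0.881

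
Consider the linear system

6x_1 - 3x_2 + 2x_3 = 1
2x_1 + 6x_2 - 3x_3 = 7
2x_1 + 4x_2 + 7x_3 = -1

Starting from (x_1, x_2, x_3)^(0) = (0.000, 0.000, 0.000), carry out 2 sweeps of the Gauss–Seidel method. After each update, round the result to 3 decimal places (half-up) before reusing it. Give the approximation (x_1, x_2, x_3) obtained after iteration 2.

(0.997, 0.422, -0.669)

Iteration 1:
  x_1 = (1 - (-3)·0.000 - (2)·0.000) / (6) = 0.167
  x_2 = (7 - (2)·0.167 - (-3)·0.000) / (6) = 1.111
  x_3 = (-1 - (2)·0.167 - (4)·1.111) / (7) = -0.825
Iteration 2:
  x_1 = (1 - (-3)·1.111 - (2)·-0.825) / (6) = 0.997
  x_2 = (7 - (2)·0.997 - (-3)·-0.825) / (6) = 0.422
  x_3 = (-1 - (2)·0.997 - (4)·0.422) / (7) = -0.669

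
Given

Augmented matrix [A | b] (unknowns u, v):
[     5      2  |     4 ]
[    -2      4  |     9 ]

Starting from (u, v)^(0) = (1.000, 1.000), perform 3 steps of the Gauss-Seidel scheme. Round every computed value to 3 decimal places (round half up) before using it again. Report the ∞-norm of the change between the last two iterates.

0.116

Iteration 1:
  u = (4 - (2)·1.000) / (5) = 0.400
  v = (9 - (-2)·0.400) / (4) = 2.450
Iteration 2:
  u = (4 - (2)·2.450) / (5) = -0.180
  v = (9 - (-2)·-0.180) / (4) = 2.160
Iteration 3:
  u = (4 - (2)·2.160) / (5) = -0.064
  v = (9 - (-2)·-0.064) / (4) = 2.218
Change: (0.116, 0.058) → max |·| = 0.116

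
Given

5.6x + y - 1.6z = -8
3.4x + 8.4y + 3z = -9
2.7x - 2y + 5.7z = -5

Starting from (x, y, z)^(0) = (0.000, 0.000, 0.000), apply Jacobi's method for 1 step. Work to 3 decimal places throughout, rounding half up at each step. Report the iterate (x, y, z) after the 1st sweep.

Iteration 1:
  x = (-8 - (1)·0.000 - (-1.6)·0.000) / (5.6) = -1.429
  y = (-9 - (3.4)·0.000 - (3)·0.000) / (8.4) = -1.071
  z = (-5 - (2.7)·0.000 - (-2)·0.000) / (5.7) = -0.877

(-1.429, -1.071, -0.877)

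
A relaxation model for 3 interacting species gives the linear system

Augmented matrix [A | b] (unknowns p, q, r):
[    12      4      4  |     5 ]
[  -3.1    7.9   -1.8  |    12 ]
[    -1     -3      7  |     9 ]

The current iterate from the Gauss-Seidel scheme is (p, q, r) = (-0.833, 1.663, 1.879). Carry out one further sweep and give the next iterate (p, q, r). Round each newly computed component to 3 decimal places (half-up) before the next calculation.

(-0.764, 1.647, 1.882)

One sweep:
  p = (5 - (4)·1.663 - (4)·1.879) / (12) = -0.764
  q = (12 - (-3.1)·-0.764 - (-1.8)·1.879) / (7.9) = 1.647
  r = (9 - (-1)·-0.764 - (-3)·1.647) / (7) = 1.882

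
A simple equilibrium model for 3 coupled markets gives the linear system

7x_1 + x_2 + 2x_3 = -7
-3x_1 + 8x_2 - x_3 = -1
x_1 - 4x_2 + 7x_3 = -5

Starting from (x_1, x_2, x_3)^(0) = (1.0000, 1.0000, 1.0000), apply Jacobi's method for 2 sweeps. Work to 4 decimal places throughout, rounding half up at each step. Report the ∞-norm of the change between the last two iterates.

1.0714

Iteration 1:
  x_1 = (-7 - (1)·1.0000 - (2)·1.0000) / (7) = -1.4286
  x_2 = (-1 - (-3)·1.0000 - (-1)·1.0000) / (8) = 0.3750
  x_3 = (-5 - (1)·1.0000 - (-4)·1.0000) / (7) = -0.2857
Iteration 2:
  x_1 = (-7 - (1)·0.3750 - (2)·-0.2857) / (7) = -0.9719
  x_2 = (-1 - (-3)·-1.4286 - (-1)·-0.2857) / (8) = -0.6964
  x_3 = (-5 - (1)·-1.4286 - (-4)·0.3750) / (7) = -0.2959
Change: (0.4567, -1.0714, -0.0102) → max |·| = 1.0714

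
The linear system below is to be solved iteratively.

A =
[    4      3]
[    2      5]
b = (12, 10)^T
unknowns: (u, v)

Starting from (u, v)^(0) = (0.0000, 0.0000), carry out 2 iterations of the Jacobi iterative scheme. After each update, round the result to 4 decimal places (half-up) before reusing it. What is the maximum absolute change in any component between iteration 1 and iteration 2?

Iteration 1:
  u = (12 - (3)·0.0000) / (4) = 3.0000
  v = (10 - (2)·0.0000) / (5) = 2.0000
Iteration 2:
  u = (12 - (3)·2.0000) / (4) = 1.5000
  v = (10 - (2)·3.0000) / (5) = 0.8000
Change: (-1.5000, -1.2000) → max |·| = 1.5000

1.5000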